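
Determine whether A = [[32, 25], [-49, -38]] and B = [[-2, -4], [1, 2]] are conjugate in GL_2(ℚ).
trace(A) = -6 but trace(B) = 0. The trace is a similarity invariant, so A and B are not similar.

No.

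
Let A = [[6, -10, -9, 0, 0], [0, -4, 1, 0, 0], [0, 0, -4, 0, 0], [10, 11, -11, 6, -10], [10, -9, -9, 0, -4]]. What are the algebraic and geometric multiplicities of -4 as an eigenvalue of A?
algebraic multiplicity 3, geometric multiplicity 1

The characteristic polynomial is (x - 6)^2(x + 4)^3, so the factor x + 4 appears with exponent 3: the algebraic multiplicity is 3.

rank(A + 4I) = 4, so the eigenspace has dimension 5 - 4 = 1: the geometric multiplicity is 1.

Since 1 < 3, A is not diagonalizable.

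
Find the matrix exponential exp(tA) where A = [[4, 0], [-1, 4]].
A has Jordan form J = [[4, 1], [0, 4]] with A = PJP^{-1}, so e^{tA} = P e^{tJ} P^{-1}.

For a Jordan block J_k(λ), e^{tJ_k(λ)} = e^{λt} · (I + tN + t^2 N^2/2! + ... + t^{k-1} N^{k-1}/(k-1)!) where N is the nilpotent superdiagonal part.

Assembling the blocks and conjugating back gives the entries of e^{tA} as shown above.

e^{tA} = [[e^{4*t}, 0], [-t*e^{4*t}, e^{4*t}]]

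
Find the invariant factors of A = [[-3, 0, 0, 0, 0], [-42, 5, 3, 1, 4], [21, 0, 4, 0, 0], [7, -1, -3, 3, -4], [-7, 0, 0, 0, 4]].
x - 4, x - 4, (x - 4)^2(x + 3)

The Jordan structure of A has elementary divisors (x + 3), (x - 4)^2, (x - 4), (x - 4). Arranging the block sizes at each eigenvalue in decreasing order and taking row products gives the invariant factors.

Invariant factors (smallest first, each dividing the next): x - 4, x - 4, (x - 4)^2(x + 3).

Check: the last factor (x - 4)^2(x + 3) is the minimal polynomial, and the product (x - 4)^4(x + 3) is the characteristic polynomial.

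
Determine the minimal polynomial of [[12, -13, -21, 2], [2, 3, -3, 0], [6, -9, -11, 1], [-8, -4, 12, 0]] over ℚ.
The characteristic polynomial factors as (x - 2)^3(x + 2). The minimal polynomial is ∏(x - λ)^{k_λ} where k_λ is the size of the largest Jordan block at λ.

For λ = -2: rank(A + 2I) = 3, and the largest Jordan block has size 1 (the smallest k with rank((A + 2I)^k) = rank((A + 2I)^(k+1))).
For λ = 2: rank(A - 2I) = 3, and the largest Jordan block has size 3 (the smallest k with rank((A - 2I)^k) = rank((A - 2I)^(k+1))).

So m_A(x) = (x - 2)^3(x + 2).

m_A(x) = (x - 2)^3(x + 2)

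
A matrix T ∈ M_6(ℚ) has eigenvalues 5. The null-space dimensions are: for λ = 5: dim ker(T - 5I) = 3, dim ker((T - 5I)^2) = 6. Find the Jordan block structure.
λ = 5: successive nullity increments [3, 3] count blocks of size ≥ k; block sizes are [2, 2, 2].

Jordan blocks: (5, 2), (5, 2), (5, 2)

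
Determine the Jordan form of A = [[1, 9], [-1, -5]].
The characteristic polynomial is det(xI - A) = (x + 2)^2, so the eigenvalues are -2 (algebraic multiplicity 2).

For λ = -2: rank(A + 2I) = 1, rank((A + 2I)^2) = 0. The eigenspace has dimension 2 - 1 = 1, so there is 1 Jordan block; the rank sequence gives block sizes [2].

Assembling the blocks gives the Jordan form J above.

J = [[-2, 1], [0, -2]]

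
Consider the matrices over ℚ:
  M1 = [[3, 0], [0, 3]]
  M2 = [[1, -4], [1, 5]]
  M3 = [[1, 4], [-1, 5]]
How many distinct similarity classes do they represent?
2 classes: {M1}, {M2, M3}

Characteristic polynomials: χ_{M1} = (x - 3)^2, χ_{M2} = (x - 3)^2, χ_{M3} = (x - 3)^2.

{M1}: invariant factors x - 3, x - 3.

{M2, M3}: invariant factors (x - 3)^2.

Matrices are similar if and only if their invariant-factor lists agree; the partition into similarity classes is {M1}, {M2, M3}.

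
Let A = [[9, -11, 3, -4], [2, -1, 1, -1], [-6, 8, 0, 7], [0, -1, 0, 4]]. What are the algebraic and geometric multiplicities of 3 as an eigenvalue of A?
The characteristic polynomial is (x - 3)^4, so the factor x - 3 appears with exponent 4: the algebraic multiplicity is 4.

rank(A - 3I) = 2, so the eigenspace has dimension 4 - 2 = 2: the geometric multiplicity is 2.

Since 2 < 4, A is not diagonalizable.

algebraic multiplicity 4, geometric multiplicity 2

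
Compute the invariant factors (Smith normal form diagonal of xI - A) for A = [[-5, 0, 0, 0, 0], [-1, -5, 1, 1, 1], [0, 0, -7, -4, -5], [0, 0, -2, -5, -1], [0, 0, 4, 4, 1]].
x + 5, (x + 3)^2(x + 5)^2

The Jordan structure of A has elementary divisors (x + 5)^2, (x + 5), (x + 3)^2. Arranging the block sizes at each eigenvalue in decreasing order and taking row products gives the invariant factors.

Invariant factors (smallest first, each dividing the next): x + 5, (x + 3)^2(x + 5)^2.

Check: the last factor (x + 3)^2(x + 5)^2 is the minimal polynomial, and the product (x + 3)^2(x + 5)^3 is the characteristic polynomial.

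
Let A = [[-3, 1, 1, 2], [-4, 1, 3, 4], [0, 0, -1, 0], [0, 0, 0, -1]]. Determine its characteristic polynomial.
χ_A(x) = (x + 1)^4

xI - A = [[x + 3, -1, -1, -2], [4, x - 1, -3, -4], [0, 0, x + 1, 0], [0, 0, 0, x + 1]].

Expanding det(xI - A) along the first row:
det(xI - A) = + (x + 3)·det([[x - 1, -3, -4], [0, x + 1, 0], [0, 0, x + 1]]) - (-1)·det([[4, -3, -4], [0, x + 1, 0], [0, 0, x + 1]]) + (-1)·det([[4, x - 1, -4], [0, 0, 0], [0, 0, x + 1]]) - (-2)·det([[4, x - 1, -3], [0, 0, x + 1], [0, 0, 0]]).

Evaluating gives χ_A(x) = x^4 + 4x^3 + 6x^2 + 4x + 1 = (x + 1)^4.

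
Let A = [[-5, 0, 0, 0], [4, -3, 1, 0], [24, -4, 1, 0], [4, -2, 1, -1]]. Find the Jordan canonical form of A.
J = [[-5, 0, 0, 0], [0, -1, 1, 0], [0, 0, -1, 0], [0, 0, 0, -1]]

The characteristic polynomial is det(xI - A) = (x + 1)^3(x + 5), so the eigenvalues are -5 (algebraic multiplicity 1), -1 (algebraic multiplicity 3).

For λ = -5: algebraic multiplicity 1 gives one 1×1 block.

For λ = -1: rank(A + I) = 2, rank((A + I)^2) = 1. The eigenspace has dimension 4 - 2 = 2, so there are 2 Jordan blocks; the rank sequence gives block sizes [2, 1].

Assembling the blocks gives the Jordan form J above.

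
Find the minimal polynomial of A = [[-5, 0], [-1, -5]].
m_A(x) = (x + 5)^2

The characteristic polynomial factors as (x + 5)^2. The minimal polynomial is ∏(x - λ)^{k_λ} where k_λ is the size of the largest Jordan block at λ.

For λ = -5: rank(A + 5I) = 1, and the largest Jordan block has size 2 (the smallest k with rank((A + 5I)^k) = rank((A + 5I)^(k+1))).

So m_A(x) = (x + 5)^2.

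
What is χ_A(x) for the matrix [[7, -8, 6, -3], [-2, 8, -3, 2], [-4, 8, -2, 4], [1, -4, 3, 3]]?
χ_A(x) = (x - 4)^4

xI - A = [[x - 7, 8, -6, 3], [2, x - 8, 3, -2], [4, -8, x + 2, -4], [-1, 4, -3, x - 3]].

Expanding det(xI - A) along the first row:
det(xI - A) = + (x - 7)·det([[x - 8, 3, -2], [-8, x + 2, -4], [4, -3, x - 3]]) - (8)·det([[2, 3, -2], [4, x + 2, -4], [-1, -3, x - 3]]) + (-6)·det([[2, x - 8, -2], [4, -8, -4], [-1, 4, x - 3]]) - (3)·det([[2, x - 8, 3], [4, -8, x + 2], [-1, 4, -3]]).

Evaluating gives χ_A(x) = x^4 - 16x^3 + 96x^2 - 256x + 256 = (x - 4)^4.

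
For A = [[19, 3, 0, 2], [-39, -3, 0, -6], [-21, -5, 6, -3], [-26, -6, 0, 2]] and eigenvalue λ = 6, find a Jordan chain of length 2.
v_1 = [[0, 1, 2, -1]]^T, v_2 = [[1, -3, -2, -2]]^T

We seek v_1 ∈ ker((A - 6I)^2) \ ker(A - 6I), then set v_{i+1} = (A - 6I) v_i.

One such chain is v_1 = [[0, 1, 2, -1]]^T, v_2 = [[1, -3, -2, -2]]^T. Check: (A - 6I) v_2 = [[0, 0, 0, 0]]^T = 0.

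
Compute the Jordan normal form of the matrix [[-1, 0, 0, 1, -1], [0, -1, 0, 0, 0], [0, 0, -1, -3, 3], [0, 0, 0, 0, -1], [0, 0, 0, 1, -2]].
The characteristic polynomial is det(xI - A) = (x + 1)^5, so the eigenvalues are -1 (algebraic multiplicity 5).

For λ = -1: rank(A + I) = 1, rank((A + I)^2) = 0. The eigenspace has dimension 5 - 1 = 4, so there are 4 Jordan blocks; the rank sequence gives block sizes [2, 1, 1, 1].

Assembling the blocks gives the Jordan form J above.

J = [[-1, 1, 0, 0, 0], [0, -1, 0, 0, 0], [0, 0, -1, 0, 0], [0, 0, 0, -1, 0], [0, 0, 0, 0, -1]]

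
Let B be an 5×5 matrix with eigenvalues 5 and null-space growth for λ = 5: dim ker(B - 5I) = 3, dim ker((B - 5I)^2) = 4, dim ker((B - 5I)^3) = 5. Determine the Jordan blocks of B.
Jordan blocks: (5, 3), (5, 1), (5, 1)

λ = 5: successive nullity increments [3, 1, 1] count blocks of size ≥ k; block sizes are [3, 1, 1].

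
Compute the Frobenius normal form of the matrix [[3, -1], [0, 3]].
R = [[0, -9], [1, 6]]

The invariant factors of A (the non-unit diagonal entries of the Smith normal form of xI - A over ℚ[x]) are (x - 3)^2, each dividing the next. The characteristic polynomial is their product, (x - 3)^2.

The rational canonical form is the block-diagonal matrix of companion matrices C(f_i):
R = [[0, -9], [1, 6]].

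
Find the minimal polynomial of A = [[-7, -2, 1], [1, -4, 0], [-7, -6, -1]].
m_A(x) = (x + 4)^3

The characteristic polynomial factors as (x + 4)^3. The minimal polynomial is ∏(x - λ)^{k_λ} where k_λ is the size of the largest Jordan block at λ.

For λ = -4: rank(A + 4I) = 2, and the largest Jordan block has size 3 (the smallest k with rank((A + 4I)^k) = rank((A + 4I)^(k+1))).

So m_A(x) = (x + 4)^3.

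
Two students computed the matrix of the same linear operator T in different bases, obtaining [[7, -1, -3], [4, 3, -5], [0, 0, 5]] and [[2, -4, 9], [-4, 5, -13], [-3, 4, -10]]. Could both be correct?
trace(A) = 15 but trace(B) = -3. The trace is a similarity invariant, so A and B are not similar.

No.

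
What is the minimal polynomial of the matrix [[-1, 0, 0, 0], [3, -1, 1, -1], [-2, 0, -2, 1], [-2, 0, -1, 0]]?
The characteristic polynomial factors as (x + 1)^4. The minimal polynomial is ∏(x - λ)^{k_λ} where k_λ is the size of the largest Jordan block at λ.

For λ = -1: rank(A + I) = 2, and the largest Jordan block has size 2 (the smallest k with rank((A + I)^k) = rank((A + I)^(k+1))).

So m_A(x) = (x + 1)^2.

m_A(x) = (x + 1)^2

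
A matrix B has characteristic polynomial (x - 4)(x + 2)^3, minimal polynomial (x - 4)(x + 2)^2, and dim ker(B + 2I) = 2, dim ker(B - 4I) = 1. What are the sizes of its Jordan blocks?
Jordan blocks: (-2, 2), (-2, 1), (4, 1)

λ = -2: algebraic multiplicity 3 (exponent in χ_B), largest block size 2 (exponent in m_B), 2 blocks (geometric multiplicity). These force block sizes [2, 1].
λ = 4: algebraic multiplicity 1 (exponent in χ_B), largest block size 1 (exponent in m_B), 1 block (geometric multiplicity). This forces block sizes [1].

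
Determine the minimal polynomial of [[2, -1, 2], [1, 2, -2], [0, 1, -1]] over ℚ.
The characteristic polynomial factors as (x - 1)^3. The minimal polynomial is ∏(x - λ)^{k_λ} where k_λ is the size of the largest Jordan block at λ.

For λ = 1: rank(A - I) = 2, and the largest Jordan block has size 3 (the smallest k with rank((A - I)^k) = rank((A - I)^(k+1))).

So m_A(x) = (x - 1)^3.

m_A(x) = (x - 1)^3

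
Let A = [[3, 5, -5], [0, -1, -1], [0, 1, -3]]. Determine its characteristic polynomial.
χ_A(x) = (x - 3)(x + 2)^2

xI - A = [[x - 3, -5, 5], [0, x + 1, 1], [0, -1, x + 3]].

Expanding det(xI - A) along the first row:
det(xI - A) = + (x - 3)·det([[x + 1, 1], [-1, x + 3]]) - (-5)·det([[0, 1], [0, x + 3]]) + (5)·det([[0, x + 1], [0, -1]]).

Evaluating gives χ_A(x) = x^3 + x^2 - 8x - 12 = (x - 3)(x + 2)^2.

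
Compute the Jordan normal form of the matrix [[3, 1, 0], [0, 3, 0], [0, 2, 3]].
The characteristic polynomial is det(xI - A) = (x - 3)^3, so the eigenvalues are 3 (algebraic multiplicity 3).

For λ = 3: rank(A - 3I) = 1, rank((A - 3I)^2) = 0. The eigenspace has dimension 3 - 1 = 2, so there are 2 Jordan blocks; the rank sequence gives block sizes [2, 1].

Assembling the blocks gives the Jordan form J above.

J = [[3, 1, 0], [0, 3, 0], [0, 0, 3]]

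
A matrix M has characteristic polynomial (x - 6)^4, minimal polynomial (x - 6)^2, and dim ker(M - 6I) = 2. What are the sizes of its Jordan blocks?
λ = 6: algebraic multiplicity 4 (exponent in χ_M), largest block size 2 (exponent in m_M), 2 blocks (geometric multiplicity). These force block sizes [2, 2].

Jordan blocks: (6, 2), (6, 2)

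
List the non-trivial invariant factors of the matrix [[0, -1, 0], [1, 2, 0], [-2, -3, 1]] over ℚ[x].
The Jordan structure of A has elementary divisors (x - 1)^3. Arranging the block sizes at each eigenvalue in decreasing order and taking row products gives the invariant factors.

Invariant factors (smallest first, each dividing the next): (x - 1)^3.

Check: the last factor (x - 1)^3 is the minimal polynomial, and the product (x - 1)^3 is the characteristic polynomial.

(x - 1)^3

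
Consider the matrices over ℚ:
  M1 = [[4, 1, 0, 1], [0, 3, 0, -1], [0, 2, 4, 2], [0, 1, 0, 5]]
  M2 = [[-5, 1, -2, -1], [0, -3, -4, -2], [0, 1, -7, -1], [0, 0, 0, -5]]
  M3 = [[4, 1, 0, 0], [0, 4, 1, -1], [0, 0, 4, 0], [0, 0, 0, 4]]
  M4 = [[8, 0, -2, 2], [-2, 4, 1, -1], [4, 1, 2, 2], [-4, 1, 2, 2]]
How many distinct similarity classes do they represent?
Characteristic polynomials: χ_{M1} = (x - 4)^4, χ_{M2} = (x + 5)^4, χ_{M3} = (x - 4)^4, χ_{M4} = (x - 4)^4.

{M1}: invariant factors x - 4, x - 4, (x - 4)^2.

{M2}: invariant factors x + 5, x + 5, (x + 5)^2.

{M3, M4}: invariant factors x - 4, (x - 4)^3.

Matrices are similar if and only if their invariant-factor lists agree; the partition into similarity classes is {M1}, {M2}, {M3, M4}.

3 classes: {M1}, {M2}, {M3, M4}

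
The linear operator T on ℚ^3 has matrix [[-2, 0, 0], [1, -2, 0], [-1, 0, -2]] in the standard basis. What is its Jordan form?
J = [[-2, 1, 0], [0, -2, 0], [0, 0, -2]]

The characteristic polynomial is det(xI - A) = (x + 2)^3, so the eigenvalues are -2 (algebraic multiplicity 3).

For λ = -2: rank(A + 2I) = 1, rank((A + 2I)^2) = 0. The eigenspace has dimension 3 - 1 = 2, so there are 2 Jordan blocks; the rank sequence gives block sizes [2, 1].

Assembling the blocks gives the Jordan form J above.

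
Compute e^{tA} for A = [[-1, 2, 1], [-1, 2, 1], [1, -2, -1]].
A has Jordan form J = [[0, 1, 0], [0, 0, 0], [0, 0, 0]] with A = PJP^{-1}, so e^{tA} = P e^{tJ} P^{-1}.

For a Jordan block J_k(λ), e^{tJ_k(λ)} = e^{λt} · (I + tN + t^2 N^2/2! + ... + t^{k-1} N^{k-1}/(k-1)!) where N is the nilpotent superdiagonal part.

Assembling the blocks and conjugating back gives the entries of e^{tA} as shown above.

e^{tA} = [[1 - t, 2*t, t], [-t, 2*t + 1, t], [t, -2*t, 1 - t]]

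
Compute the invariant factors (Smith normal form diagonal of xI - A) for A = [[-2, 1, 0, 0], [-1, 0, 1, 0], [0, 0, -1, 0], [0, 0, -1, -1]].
The Jordan structure of A has elementary divisors (x + 1)^3, (x + 1). Arranging the block sizes at each eigenvalue in decreasing order and taking row products gives the invariant factors.

Invariant factors (smallest first, each dividing the next): x + 1, (x + 1)^3.

Check: the last factor (x + 1)^3 is the minimal polynomial, and the product (x + 1)^4 is the characteristic polynomial.

x + 1, (x + 1)^3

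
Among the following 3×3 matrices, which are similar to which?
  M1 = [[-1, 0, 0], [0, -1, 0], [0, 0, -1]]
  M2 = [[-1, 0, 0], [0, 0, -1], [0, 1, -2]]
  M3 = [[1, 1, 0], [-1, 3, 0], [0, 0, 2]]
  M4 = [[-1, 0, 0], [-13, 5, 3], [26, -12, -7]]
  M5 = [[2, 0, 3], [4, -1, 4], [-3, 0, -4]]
3 classes: {M1}, {M2, M4, M5}, {M3}

Characteristic polynomials: χ_{M1} = (x + 1)^3, χ_{M2} = (x + 1)^3, χ_{M3} = (x - 2)^3, χ_{M4} = (x + 1)^3, χ_{M5} = (x + 1)^3.

{M1}: invariant factors x + 1, x + 1, x + 1.

{M2, M4, M5}: invariant factors x + 1, (x + 1)^2.

{M3}: invariant factors x - 2, (x - 2)^2.

Matrices are similar if and only if their invariant-factor lists agree; the partition into similarity classes is {M1}, {M2, M4, M5}, {M3}.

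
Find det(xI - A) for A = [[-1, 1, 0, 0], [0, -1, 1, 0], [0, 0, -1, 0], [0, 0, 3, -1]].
xI - A = [[x + 1, -1, 0, 0], [0, x + 1, -1, 0], [0, 0, x + 1, 0], [0, 0, -3, x + 1]].

Expanding det(xI - A) along the first row:
det(xI - A) = + (x + 1)·det([[x + 1, -1, 0], [0, x + 1, 0], [0, -3, x + 1]]) - (-1)·det([[0, -1, 0], [0, x + 1, 0], [0, -3, x + 1]]) + (0)·det([[0, x + 1, 0], [0, 0, 0], [0, 0, x + 1]]) - (0)·det([[0, x + 1, -1], [0, 0, x + 1], [0, 0, -3]]).

Evaluating gives χ_A(x) = x^4 + 4x^3 + 6x^2 + 4x + 1 = (x + 1)^4.

χ_A(x) = (x + 1)^4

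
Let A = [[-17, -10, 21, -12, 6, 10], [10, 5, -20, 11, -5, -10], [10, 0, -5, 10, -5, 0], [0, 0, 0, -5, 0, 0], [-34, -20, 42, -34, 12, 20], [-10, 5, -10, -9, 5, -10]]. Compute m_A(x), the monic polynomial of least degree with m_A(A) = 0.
m_A(x) = x(x + 5)^2

The characteristic polynomial factors as x^2(x + 5)^4. The minimal polynomial is ∏(x - λ)^{k_λ} where k_λ is the size of the largest Jordan block at λ.

For λ = -5: rank(A + 5I) = 4, and the largest Jordan block has size 2 (the smallest k with rank((A + 5I)^k) = rank((A + 5I)^(k+1))).
For λ = 0: rank(A) = 4, and the largest Jordan block has size 1 (the smallest k with rank(A^k) = rank(A^(k+1))).

So m_A(x) = x(x + 5)^2.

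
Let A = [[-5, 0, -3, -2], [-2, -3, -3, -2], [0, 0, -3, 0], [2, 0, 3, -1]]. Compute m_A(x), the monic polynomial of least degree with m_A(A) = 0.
The characteristic polynomial factors as (x + 3)^4. The minimal polynomial is ∏(x - λ)^{k_λ} where k_λ is the size of the largest Jordan block at λ.

For λ = -3: rank(A + 3I) = 1, and the largest Jordan block has size 2 (the smallest k with rank((A + 3I)^k) = rank((A + 3I)^(k+1))).

So m_A(x) = (x + 3)^2.

m_A(x) = (x + 3)^2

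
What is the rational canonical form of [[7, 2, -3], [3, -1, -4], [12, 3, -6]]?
R = [[0, 0, 3], [1, 0, 1], [0, 1, 0]]

The invariant factors of A (the non-unit diagonal entries of the Smith normal form of xI - A over ℚ[x]) are x^3 - x - 3, each dividing the next. The characteristic polynomial is their product, x^3 - x - 3.

The rational canonical form is the block-diagonal matrix of companion matrices C(f_i):
R = [[0, 0, 3], [1, 0, 1], [0, 1, 0]].

Note the characteristic polynomial does not split into linear factors over ℚ, so A has no Jordan form over ℚ; the rational canonical form exists over any field.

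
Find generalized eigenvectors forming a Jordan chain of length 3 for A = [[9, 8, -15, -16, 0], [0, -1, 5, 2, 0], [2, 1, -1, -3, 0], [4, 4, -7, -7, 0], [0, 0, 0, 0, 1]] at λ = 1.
We seek v_1 ∈ ker((A - I)^3) \ ker((A - I)^2), then set v_{i+1} = (A - I) v_i.

One such chain is v_1 = [[1, -1, 0, 0, 0]]^T, v_2 = [[0, 2, 1, 0, 0]]^T, v_3 = [[1, 1, 0, 1, 0]]^T. Check: (A - I) v_3 = [[0, 0, 0, 0, 0]]^T = 0.

v_1 = [[1, -1, 0, 0, 0]]^T, v_2 = [[0, 2, 1, 0, 0]]^T, v_3 = [[1, 1, 0, 1, 0]]^T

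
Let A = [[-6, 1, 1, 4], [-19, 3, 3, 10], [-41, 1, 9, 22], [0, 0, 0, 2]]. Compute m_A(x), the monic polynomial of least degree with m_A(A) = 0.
m_A(x) = (x - 2)^3

The characteristic polynomial factors as (x - 2)^4. The minimal polynomial is ∏(x - λ)^{k_λ} where k_λ is the size of the largest Jordan block at λ.

For λ = 2: rank(A - 2I) = 2, and the largest Jordan block has size 3 (the smallest k with rank((A - 2I)^k) = rank((A - 2I)^(k+1))).

So m_A(x) = (x - 2)^3.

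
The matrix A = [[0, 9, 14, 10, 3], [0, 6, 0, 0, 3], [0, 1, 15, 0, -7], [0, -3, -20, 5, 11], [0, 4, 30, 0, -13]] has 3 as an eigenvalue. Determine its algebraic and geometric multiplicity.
algebraic multiplicity 1, geometric multiplicity 1

The characteristic polynomial is x^2(x - 5)^2(x - 3), so the factor x - 3 appears with exponent 1: the algebraic multiplicity is 1.

rank(A - 3I) = 4, so the eigenspace has dimension 5 - 4 = 1: the geometric multiplicity is 1.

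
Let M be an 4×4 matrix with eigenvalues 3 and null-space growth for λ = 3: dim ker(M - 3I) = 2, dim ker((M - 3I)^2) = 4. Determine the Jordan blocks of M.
λ = 3: successive nullity increments [2, 2] count blocks of size ≥ k; block sizes are [2, 2].

Jordan blocks: (3, 2), (3, 2)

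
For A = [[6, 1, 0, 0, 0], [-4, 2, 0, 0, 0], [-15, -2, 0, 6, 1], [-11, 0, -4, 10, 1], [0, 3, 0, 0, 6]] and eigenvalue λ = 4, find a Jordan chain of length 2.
We seek v_1 ∈ ker((A - 4I)^2) \ ker(A - 4I), then set v_{i+1} = (A - 4I) v_i.

One such chain is v_1 = [[0, 1, 0, 0, 0]]^T, v_2 = [[1, -2, -2, 0, 3]]^T. Check: (A - 4I) v_2 = [[0, 0, 0, 0, 0]]^T = 0.

v_1 = [[0, 1, 0, 0, 0]]^T, v_2 = [[1, -2, -2, 0, 3]]^T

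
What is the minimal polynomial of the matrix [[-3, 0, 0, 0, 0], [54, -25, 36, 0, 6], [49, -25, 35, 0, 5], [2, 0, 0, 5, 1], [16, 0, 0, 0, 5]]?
m_A(x) = (x - 5)^2(x + 3)

The characteristic polynomial factors as (x - 5)^4(x + 3). The minimal polynomial is ∏(x - λ)^{k_λ} where k_λ is the size of the largest Jordan block at λ.

For λ = -3: rank(A + 3I) = 4, and the largest Jordan block has size 1 (the smallest k with rank((A + 3I)^k) = rank((A + 3I)^(k+1))).
For λ = 5: rank(A - 5I) = 3, and the largest Jordan block has size 2 (the smallest k with rank((A - 5I)^k) = rank((A - 5I)^(k+1))).

So m_A(x) = (x - 5)^2(x + 3).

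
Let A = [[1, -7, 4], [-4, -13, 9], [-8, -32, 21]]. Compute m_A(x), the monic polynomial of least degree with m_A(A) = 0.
m_A(x) = (x - 3)^3

The characteristic polynomial factors as (x - 3)^3. The minimal polynomial is ∏(x - λ)^{k_λ} where k_λ is the size of the largest Jordan block at λ.

For λ = 3: rank(A - 3I) = 2, and the largest Jordan block has size 3 (the smallest k with rank((A - 3I)^k) = rank((A - 3I)^(k+1))).

So m_A(x) = (x - 3)^3.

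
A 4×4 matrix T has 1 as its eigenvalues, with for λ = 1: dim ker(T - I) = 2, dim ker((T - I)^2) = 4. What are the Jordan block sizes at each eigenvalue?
λ = 1: successive nullity increments [2, 2] count blocks of size ≥ k; block sizes are [2, 2].

Jordan blocks: (1, 2), (1, 2)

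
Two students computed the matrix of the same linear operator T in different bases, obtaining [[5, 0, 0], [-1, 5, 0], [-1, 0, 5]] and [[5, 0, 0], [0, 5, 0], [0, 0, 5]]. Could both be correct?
Both have characteristic polynomial (x - 5)^3, but the minimal polynomial of A is (x - 5)^2 while the minimal polynomial of B is x - 5. The minimal polynomial is a similarity invariant, so A and B are not similar.

No.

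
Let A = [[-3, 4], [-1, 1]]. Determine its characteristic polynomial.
xI - A = [[x + 3, -4], [1, x - 1]].

Expanding det(xI - A) along the first row:
det(xI - A) = + (x + 3)·det([[x - 1]]) - (-4)·det([[1]]).

Evaluating gives χ_A(x) = x^2 + 2x + 1 = (x + 1)^2.

χ_A(x) = (x + 1)^2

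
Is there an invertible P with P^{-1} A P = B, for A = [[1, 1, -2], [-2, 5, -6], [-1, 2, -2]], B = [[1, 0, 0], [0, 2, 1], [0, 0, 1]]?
Both have characteristic polynomial (x - 2)(x - 1)^2, but the minimal polynomial of A is (x - 2)(x - 1)^2 while the minimal polynomial of B is (x - 2)(x - 1). The minimal polynomial is a similarity invariant, so A and B are not similar.

No.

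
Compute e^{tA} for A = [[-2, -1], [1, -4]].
A has Jordan form J = [[-3, 1], [0, -3]] with A = PJP^{-1}, so e^{tA} = P e^{tJ} P^{-1}.

For a Jordan block J_k(λ), e^{tJ_k(λ)} = e^{λt} · (I + tN + t^2 N^2/2! + ... + t^{k-1} N^{k-1}/(k-1)!) where N is the nilpotent superdiagonal part.

Assembling the blocks and conjugating back gives the entries of e^{tA} as shown above.

e^{tA} = [[(t + 1)*e^{-3*t}, -t*e^{-3*t}], [t*e^{-3*t}, (1 - t)*e^{-3*t}]]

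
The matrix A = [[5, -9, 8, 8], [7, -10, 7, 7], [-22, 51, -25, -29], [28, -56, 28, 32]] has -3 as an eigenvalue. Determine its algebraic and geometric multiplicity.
algebraic multiplicity 2, geometric multiplicity 1

The characteristic polynomial is (x - 4)^2(x + 3)^2, so the factor x + 3 appears with exponent 2: the algebraic multiplicity is 2.

rank(A + 3I) = 3, so the eigenspace has dimension 4 - 3 = 1: the geometric multiplicity is 1.

Since 1 < 2, A is not diagonalizable.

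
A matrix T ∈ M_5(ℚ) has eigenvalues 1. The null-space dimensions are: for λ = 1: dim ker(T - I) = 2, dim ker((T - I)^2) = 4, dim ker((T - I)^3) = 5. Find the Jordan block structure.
Jordan blocks: (1, 3), (1, 2)

λ = 1: successive nullity increments [2, 2, 1] count blocks of size ≥ k; block sizes are [3, 2].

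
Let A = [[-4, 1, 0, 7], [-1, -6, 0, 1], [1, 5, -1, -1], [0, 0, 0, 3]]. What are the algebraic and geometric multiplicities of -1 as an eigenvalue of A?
The characteristic polynomial is (x - 3)(x + 1)(x + 5)^2, so the factor x + 1 appears with exponent 1: the algebraic multiplicity is 1.

rank(A + I) = 3, so the eigenspace has dimension 4 - 3 = 1: the geometric multiplicity is 1.

algebraic multiplicity 1, geometric multiplicity 1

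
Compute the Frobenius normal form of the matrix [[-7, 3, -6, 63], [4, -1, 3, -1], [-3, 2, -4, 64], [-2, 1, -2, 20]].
The invariant factors of A (the non-unit diagonal entries of the Smith normal form of xI - A over ℚ[x]) are (x - 3)^3(x + 1), each dividing the next. The characteristic polynomial is their product, (x - 3)^3(x + 1).

The rational canonical form is the block-diagonal matrix of companion matrices C(f_i):
R = [[0, 0, 0, 27], [1, 0, 0, 0], [0, 1, 0, -18], [0, 0, 1, 8]].

R = [[0, 0, 0, 27], [1, 0, 0, 0], [0, 1, 0, -18], [0, 0, 1, 8]]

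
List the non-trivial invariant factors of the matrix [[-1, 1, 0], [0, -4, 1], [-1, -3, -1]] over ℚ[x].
(x + 2)^3

The Jordan structure of A has elementary divisors (x + 2)^3. Arranging the block sizes at each eigenvalue in decreasing order and taking row products gives the invariant factors.

Invariant factors (smallest first, each dividing the next): (x + 2)^3.

Check: the last factor (x + 2)^3 is the minimal polynomial, and the product (x + 2)^3 is the characteristic polynomial.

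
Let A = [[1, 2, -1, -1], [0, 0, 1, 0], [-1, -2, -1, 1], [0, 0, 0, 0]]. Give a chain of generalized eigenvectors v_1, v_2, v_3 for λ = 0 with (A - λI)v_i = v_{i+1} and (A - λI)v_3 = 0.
v_1 = [[0, 0, 1, 0]]^T, v_2 = [[-1, 1, -1, 0]]^T, v_3 = [[2, -1, 0, 0]]^T

We seek v_1 ∈ ker(A^3) \ ker(A^2), then set v_{i+1} = A v_i.

One such chain is v_1 = [[0, 0, 1, 0]]^T, v_2 = [[-1, 1, -1, 0]]^T, v_3 = [[2, -1, 0, 0]]^T. Check: A v_3 = [[0, 0, 0, 0]]^T = 0.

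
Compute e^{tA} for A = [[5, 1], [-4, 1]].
A has Jordan form J = [[3, 1], [0, 3]] with A = PJP^{-1}, so e^{tA} = P e^{tJ} P^{-1}.

For a Jordan block J_k(λ), e^{tJ_k(λ)} = e^{λt} · (I + tN + t^2 N^2/2! + ... + t^{k-1} N^{k-1}/(k-1)!) where N is the nilpotent superdiagonal part.

Assembling the blocks and conjugating back gives the entries of e^{tA} as shown above.

e^{tA} = [[(2*t + 1)*e^{3*t}, t*e^{3*t}], [-4*t*e^{3*t}, (1 - 2*t)*e^{3*t}]]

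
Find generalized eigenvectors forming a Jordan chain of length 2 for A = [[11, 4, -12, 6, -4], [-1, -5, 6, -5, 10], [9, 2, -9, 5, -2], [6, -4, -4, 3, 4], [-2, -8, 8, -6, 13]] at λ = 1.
We seek v_1 ∈ ker((A - I)^2) \ ker(A - I), then set v_{i+1} = (A - I) v_i.

One such chain is v_1 = [[-1, 1, -1, 0, 1]]^T, v_2 = [[2, -1, 1, -2, -2]]^T. Check: (A - I) v_2 = [[0, 0, 0, 0, 0]]^T = 0.

v_1 = [[-1, 1, -1, 0, 1]]^T, v_2 = [[2, -1, 1, -2, -2]]^T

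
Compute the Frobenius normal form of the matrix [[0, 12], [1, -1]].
R = [[0, 12], [1, -1]]

The invariant factors of A (the non-unit diagonal entries of the Smith normal form of xI - A over ℚ[x]) are (x - 3)(x + 4), each dividing the next. The characteristic polynomial is their product, (x - 3)(x + 4).

The rational canonical form is the block-diagonal matrix of companion matrices C(f_i):
R = [[0, 12], [1, -1]].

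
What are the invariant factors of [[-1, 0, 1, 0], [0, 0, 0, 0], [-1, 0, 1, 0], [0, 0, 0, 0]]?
The Jordan structure of A has elementary divisors x^2, x, x. Arranging the block sizes at each eigenvalue in decreasing order and taking row products gives the invariant factors.

Invariant factors (smallest first, each dividing the next): x, x, x^2.

Check: the last factor x^2 is the minimal polynomial, and the product x^4 is the characteristic polynomial.

x, x, x^2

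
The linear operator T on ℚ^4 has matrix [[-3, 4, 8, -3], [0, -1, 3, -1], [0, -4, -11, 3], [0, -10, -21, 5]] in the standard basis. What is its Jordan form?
The characteristic polynomial is det(xI - A) = (x + 2)^2(x + 3)^2, so the eigenvalues are -3 (algebraic multiplicity 2), -2 (algebraic multiplicity 2).

For λ = -3: rank(A + 3I) = 2. The eigenspace has dimension 4 - 2 = 2, so there are 2 Jordan blocks; the rank sequence gives block sizes [1, 1].

For λ = -2: rank(A + 2I) = 3, rank((A + 2I)^2) = 2. The eigenspace has dimension 4 - 3 = 1, so there is 1 Jordan block; the rank sequence gives block sizes [2].

Assembling the blocks gives the Jordan form J above.

J = [[-3, 0, 0, 0], [0, -3, 0, 0], [0, 0, -2, 1], [0, 0, 0, -2]]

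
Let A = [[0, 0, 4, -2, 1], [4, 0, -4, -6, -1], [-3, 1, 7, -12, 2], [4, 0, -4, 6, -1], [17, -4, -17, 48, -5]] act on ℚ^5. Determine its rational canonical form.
The invariant factors of A (the non-unit diagonal entries of the Smith normal form of xI - A over ℚ[x]) are x - 4, (x - 4)(x^3 - 2x - 3), each dividing the next. The characteristic polynomial is their product, (x - 4)^2(x^3 - 2x - 3).

The rational canonical form is the block-diagonal matrix of companion matrices C(f_i):
R = [[4, 0, 0, 0, 0], [0, 0, 0, 0, -12], [0, 1, 0, 0, -5], [0, 0, 1, 0, 2], [0, 0, 0, 1, 4]].

Note the characteristic polynomial does not split into linear factors over ℚ, so A has no Jordan form over ℚ; the rational canonical form exists over any field.

R = [[4, 0, 0, 0, 0], [0, 0, 0, 0, -12], [0, 1, 0, 0, -5], [0, 0, 1, 0, 2], [0, 0, 0, 1, 4]]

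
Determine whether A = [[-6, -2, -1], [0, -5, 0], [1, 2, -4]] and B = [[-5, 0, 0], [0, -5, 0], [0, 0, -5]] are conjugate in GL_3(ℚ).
No.

Both have characteristic polynomial (x + 5)^3, but the minimal polynomial of A is (x + 5)^2 while the minimal polynomial of B is x + 5. The minimal polynomial is a similarity invariant, so A and B are not similar.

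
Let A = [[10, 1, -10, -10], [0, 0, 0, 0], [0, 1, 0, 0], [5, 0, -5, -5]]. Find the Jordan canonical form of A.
J = [[0, 1, 0, 0], [0, 0, 0, 0], [0, 0, 0, 0], [0, 0, 0, 5]]

The characteristic polynomial is det(xI - A) = x^3(x - 5), so the eigenvalues are 0 (algebraic multiplicity 3), 5 (algebraic multiplicity 1).

For λ = 0: rank(A) = 2, rank(A^2) = 1. The eigenspace has dimension 4 - 2 = 2, so there are 2 Jordan blocks; the rank sequence gives block sizes [2, 1].

For λ = 5: algebraic multiplicity 1 gives one 1×1 block.

Assembling the blocks gives the Jordan form J above.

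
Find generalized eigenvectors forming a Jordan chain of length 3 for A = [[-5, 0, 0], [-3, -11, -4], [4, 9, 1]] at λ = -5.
v_1 = [[1, -2, 2]]^T, v_2 = [[0, 1, -2]]^T, v_3 = [[0, 2, -3]]^T

We seek v_1 ∈ ker((A + 5I)^3) \ ker((A + 5I)^2), then set v_{i+1} = (A + 5I) v_i.

One such chain is v_1 = [[1, -2, 2]]^T, v_2 = [[0, 1, -2]]^T, v_3 = [[0, 2, -3]]^T. Check: (A + 5I) v_3 = [[0, 0, 0]]^T = 0.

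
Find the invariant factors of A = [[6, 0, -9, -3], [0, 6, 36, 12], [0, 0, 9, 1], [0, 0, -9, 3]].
x - 6, x - 6, (x - 6)^2

The Jordan structure of A has elementary divisors (x - 6)^2, (x - 6), (x - 6). Arranging the block sizes at each eigenvalue in decreasing order and taking row products gives the invariant factors.

Invariant factors (smallest first, each dividing the next): x - 6, x - 6, (x - 6)^2.

Check: the last factor (x - 6)^2 is the minimal polynomial, and the product (x - 6)^4 is the characteristic polynomial.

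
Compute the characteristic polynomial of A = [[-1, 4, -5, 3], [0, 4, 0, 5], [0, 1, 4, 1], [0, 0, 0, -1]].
χ_A(x) = (x - 4)^2(x + 1)^2

xI - A = [[x + 1, -4, 5, -3], [0, x - 4, 0, -5], [0, -1, x - 4, -1], [0, 0, 0, x + 1]].

Expanding det(xI - A) along the first row:
det(xI - A) = + (x + 1)·det([[x - 4, 0, -5], [-1, x - 4, -1], [0, 0, x + 1]]) - (-4)·det([[0, 0, -5], [0, x - 4, -1], [0, 0, x + 1]]) + (5)·det([[0, x - 4, -5], [0, -1, -1], [0, 0, x + 1]]) - (-3)·det([[0, x - 4, 0], [0, -1, x - 4], [0, 0, 0]]).

Evaluating gives χ_A(x) = x^4 - 6x^3 + x^2 + 24x + 16 = (x - 4)^2(x + 1)^2.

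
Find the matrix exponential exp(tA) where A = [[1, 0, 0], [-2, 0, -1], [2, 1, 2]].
A has Jordan form J = [[1, 1, 0], [0, 1, 0], [0, 0, 1]] with A = PJP^{-1}, so e^{tA} = P e^{tJ} P^{-1}.

For a Jordan block J_k(λ), e^{tJ_k(λ)} = e^{λt} · (I + tN + t^2 N^2/2! + ... + t^{k-1} N^{k-1}/(k-1)!) where N is the nilpotent superdiagonal part.

Assembling the blocks and conjugating back gives the entries of e^{tA} as shown above.

e^{tA} = [[e^{t}, 0, 0], [-2*t*e^{t}, (1 - t)*e^{t}, -t*e^{t}], [2*t*e^{t}, t*e^{t}, (t + 1)*e^{t}]]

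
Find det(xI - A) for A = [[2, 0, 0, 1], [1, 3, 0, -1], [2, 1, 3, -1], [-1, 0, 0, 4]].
χ_A(x) = (x - 3)^4

xI - A = [[x - 2, 0, 0, -1], [-1, x - 3, 0, 1], [-2, -1, x - 3, 1], [1, 0, 0, x - 4]].

Expanding det(xI - A) along the first row:
det(xI - A) = + (x - 2)·det([[x - 3, 0, 1], [-1, x - 3, 1], [0, 0, x - 4]]) - (0)·det([[-1, 0, 1], [-2, x - 3, 1], [1, 0, x - 4]]) + (0)·det([[-1, x - 3, 1], [-2, -1, 1], [1, 0, x - 4]]) - (-1)·det([[-1, x - 3, 0], [-2, -1, x - 3], [1, 0, 0]]).

Evaluating gives χ_A(x) = x^4 - 12x^3 + 54x^2 - 108x + 81 = (x - 3)^4.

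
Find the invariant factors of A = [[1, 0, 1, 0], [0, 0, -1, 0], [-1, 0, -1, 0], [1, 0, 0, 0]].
The Jordan structure of A has elementary divisors x^3, x. Arranging the block sizes at each eigenvalue in decreasing order and taking row products gives the invariant factors.

Invariant factors (smallest first, each dividing the next): x, x^3.

Check: the last factor x^3 is the minimal polynomial, and the product x^4 is the characteristic polynomial.

x, x^3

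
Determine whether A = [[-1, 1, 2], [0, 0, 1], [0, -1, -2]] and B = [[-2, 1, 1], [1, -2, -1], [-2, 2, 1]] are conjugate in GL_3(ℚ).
No.

Both have characteristic polynomial (x + 1)^3, but the minimal polynomial of A is (x + 1)^3 while the minimal polynomial of B is (x + 1)^2. The minimal polynomial is a similarity invariant, so A and B are not similar.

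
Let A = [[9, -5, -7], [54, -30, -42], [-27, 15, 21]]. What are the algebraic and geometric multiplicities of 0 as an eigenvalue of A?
algebraic multiplicity 3, geometric multiplicity 2

The characteristic polynomial is x^3, so the factor x appears with exponent 3: the algebraic multiplicity is 3.

rank(A) = 1, so the eigenspace has dimension 3 - 1 = 2: the geometric multiplicity is 2.

Since 2 < 3, A is not diagonalizable.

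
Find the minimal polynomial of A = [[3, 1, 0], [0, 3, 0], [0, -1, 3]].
m_A(x) = (x - 3)^2

The characteristic polynomial factors as (x - 3)^3. The minimal polynomial is ∏(x - λ)^{k_λ} where k_λ is the size of the largest Jordan block at λ.

For λ = 3: rank(A - 3I) = 1, and the largest Jordan block has size 2 (the smallest k with rank((A - 3I)^k) = rank((A - 3I)^(k+1))).

So m_A(x) = (x - 3)^2.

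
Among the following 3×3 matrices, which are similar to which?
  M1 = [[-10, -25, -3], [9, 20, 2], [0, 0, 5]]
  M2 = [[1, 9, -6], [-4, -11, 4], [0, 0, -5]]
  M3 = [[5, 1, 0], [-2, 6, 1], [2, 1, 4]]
Characteristic polynomials: χ_{M1} = (x - 5)^3, χ_{M2} = (x + 5)^3, χ_{M3} = (x - 5)^3.

{M1, M3}: invariant factors (x - 5)^3.

{M2}: invariant factors x + 5, (x + 5)^2.

Matrices are similar if and only if their invariant-factor lists agree; the partition into similarity classes is {M1, M3}, {M2}.

2 classes: {M1, M3}, {M2}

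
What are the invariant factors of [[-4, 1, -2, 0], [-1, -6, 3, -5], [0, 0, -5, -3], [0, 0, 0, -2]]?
The Jordan structure of A has elementary divisors (x + 5)^3, (x + 2). Arranging the block sizes at each eigenvalue in decreasing order and taking row products gives the invariant factors.

Invariant factors (smallest first, each dividing the next): (x + 2)(x + 5)^3.

Check: the last factor (x + 2)(x + 5)^3 is the minimal polynomial, and the product (x + 2)(x + 5)^3 is the characteristic polynomial.

(x + 2)(x + 5)^3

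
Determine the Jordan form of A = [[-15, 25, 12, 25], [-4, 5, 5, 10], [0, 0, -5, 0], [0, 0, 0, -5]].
The characteristic polynomial is det(xI - A) = (x + 5)^4, so the eigenvalues are -5 (algebraic multiplicity 4).

For λ = -5: rank(A + 5I) = 2, rank((A + 5I)^2) = 1, rank((A + 5I)^3) = 0. The eigenspace has dimension 4 - 2 = 2, so there are 2 Jordan blocks; the rank sequence gives block sizes [3, 1].

Assembling the blocks gives the Jordan form J above.

J = [[-5, 1, 0, 0], [0, -5, 1, 0], [0, 0, -5, 0], [0, 0, 0, -5]]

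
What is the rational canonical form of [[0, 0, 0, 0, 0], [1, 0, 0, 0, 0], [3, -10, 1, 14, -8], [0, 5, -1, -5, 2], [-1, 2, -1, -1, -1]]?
The invariant factors of A (the non-unit diagonal entries of the Smith normal form of xI - A over ℚ[x]) are x^2(x + 1)^2(x + 3), each dividing the next. The characteristic polynomial is their product, x^2(x + 1)^2(x + 3).

The rational canonical form is the block-diagonal matrix of companion matrices C(f_i):
R = [[0, 0, 0, 0, 0], [1, 0, 0, 0, 0], [0, 1, 0, 0, -3], [0, 0, 1, 0, -7], [0, 0, 0, 1, -5]].

R = [[0, 0, 0, 0, 0], [1, 0, 0, 0, 0], [0, 1, 0, 0, -3], [0, 0, 1, 0, -7], [0, 0, 0, 1, -5]]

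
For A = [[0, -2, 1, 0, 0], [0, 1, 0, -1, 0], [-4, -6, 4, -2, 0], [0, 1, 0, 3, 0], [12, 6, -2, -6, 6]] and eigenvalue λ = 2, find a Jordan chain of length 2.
We seek v_1 ∈ ker((A - 2I)^2) \ ker(A - 2I), then set v_{i+1} = (A - 2I) v_i.

One such chain is v_1 = [[-1, 1, 1, -1, 0]]^T, v_2 = [[1, 0, 2, 0, -2]]^T. Check: (A - 2I) v_2 = [[0, 0, 0, 0, 0]]^T = 0.

v_1 = [[-1, 1, 1, -1, 0]]^T, v_2 = [[1, 0, 2, 0, -2]]^T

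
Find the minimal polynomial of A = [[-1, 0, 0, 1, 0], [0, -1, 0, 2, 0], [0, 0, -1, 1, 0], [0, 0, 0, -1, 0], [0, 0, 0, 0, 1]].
m_A(x) = (x - 1)(x + 1)^2

The characteristic polynomial factors as (x - 1)(x + 1)^4. The minimal polynomial is ∏(x - λ)^{k_λ} where k_λ is the size of the largest Jordan block at λ.

For λ = -1: rank(A + I) = 2, and the largest Jordan block has size 2 (the smallest k with rank((A + I)^k) = rank((A + I)^(k+1))).
For λ = 1: rank(A - I) = 4, and the largest Jordan block has size 1 (the smallest k with rank((A - I)^k) = rank((A - I)^(k+1))).

So m_A(x) = (x - 1)(x + 1)^2.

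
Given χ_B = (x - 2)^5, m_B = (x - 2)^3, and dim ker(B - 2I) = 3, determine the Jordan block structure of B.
Jordan blocks: (2, 3), (2, 1), (2, 1)

λ = 2: algebraic multiplicity 5 (exponent in χ_B), largest block size 3 (exponent in m_B), 3 blocks (geometric multiplicity). These force block sizes [3, 1, 1].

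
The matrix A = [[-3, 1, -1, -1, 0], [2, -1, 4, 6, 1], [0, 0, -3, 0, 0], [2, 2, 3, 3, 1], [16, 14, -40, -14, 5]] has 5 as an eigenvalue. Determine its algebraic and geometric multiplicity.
algebraic multiplicity 2, geometric multiplicity 1

The characteristic polynomial is (x - 5)^2(x + 3)^3, so the factor x - 5 appears with exponent 2: the algebraic multiplicity is 2.

rank(A - 5I) = 4, so the eigenspace has dimension 5 - 4 = 1: the geometric multiplicity is 1.

Since 1 < 2, A is not diagonalizable.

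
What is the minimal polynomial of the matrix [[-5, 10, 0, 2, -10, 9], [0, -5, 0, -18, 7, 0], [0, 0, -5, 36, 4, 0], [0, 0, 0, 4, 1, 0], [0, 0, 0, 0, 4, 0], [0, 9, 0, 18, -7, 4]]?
m_A(x) = (x - 4)^2(x + 5)^2

The characteristic polynomial factors as (x - 4)^3(x + 5)^3. The minimal polynomial is ∏(x - λ)^{k_λ} where k_λ is the size of the largest Jordan block at λ.

For λ = -5: rank(A + 5I) = 4, and the largest Jordan block has size 2 (the smallest k with rank((A + 5I)^k) = rank((A + 5I)^(k+1))).
For λ = 4: rank(A - 4I) = 4, and the largest Jordan block has size 2 (the smallest k with rank((A - 4I)^k) = rank((A - 4I)^(k+1))).

So m_A(x) = (x - 4)^2(x + 5)^2.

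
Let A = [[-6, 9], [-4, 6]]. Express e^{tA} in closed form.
e^{tA} = [[1 - 6*t, 9*t], [-4*t, 6*t + 1]]

A has Jordan form J = [[0, 1], [0, 0]] with A = PJP^{-1}, so e^{tA} = P e^{tJ} P^{-1}.

For a Jordan block J_k(λ), e^{tJ_k(λ)} = e^{λt} · (I + tN + t^2 N^2/2! + ... + t^{k-1} N^{k-1}/(k-1)!) where N is the nilpotent superdiagonal part.

Assembling the blocks and conjugating back gives the entries of e^{tA} as shown above.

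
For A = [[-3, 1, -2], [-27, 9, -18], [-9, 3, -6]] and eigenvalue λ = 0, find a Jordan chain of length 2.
We seek v_1 ∈ ker(A^2) \ ker(A), then set v_{i+1} = A v_i.

One such chain is v_1 = [[-1, -2, 0]]^T, v_2 = [[1, 9, 3]]^T. Check: A v_2 = [[0, 0, 0]]^T = 0.

v_1 = [[-1, -2, 0]]^T, v_2 = [[1, 9, 3]]^T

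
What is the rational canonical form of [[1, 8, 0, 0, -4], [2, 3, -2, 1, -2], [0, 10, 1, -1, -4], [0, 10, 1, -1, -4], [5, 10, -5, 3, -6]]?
The invariant factors of A (the non-unit diagonal entries of the Smith normal form of xI - A over ℚ[x]) are x^2 + x + 2, x(x^2 + x + 2), each dividing the next. The characteristic polynomial is their product, x(x^2 + x + 2)^2.

The rational canonical form is the block-diagonal matrix of companion matrices C(f_i):
R = [[0, -2, 0, 0, 0], [1, -1, 0, 0, 0], [0, 0, 0, 0, 0], [0, 0, 1, 0, -2], [0, 0, 0, 1, -1]].

Note the characteristic polynomial does not split into linear factors over ℚ, so A has no Jordan form over ℚ; the rational canonical form exists over any field.

R = [[0, -2, 0, 0, 0], [1, -1, 0, 0, 0], [0, 0, 0, 0, 0], [0, 0, 1, 0, -2], [0, 0, 0, 1, -1]]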